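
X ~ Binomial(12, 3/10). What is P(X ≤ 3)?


P(X ≤ 3) = Σ P(X=i) for i=0..3
P(X=0) = 13841287201/1000000000000
P(X=1) = 17795940687/250000000000
P(X=2) = 83895148953/500000000000
P(X=3) = 11985021279/50000000000
Sum = 98503154687/200000000000

P(X ≤ 3) = 98503154687/200000000000 ≈ 49.25%


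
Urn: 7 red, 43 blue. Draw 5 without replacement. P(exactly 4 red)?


Hypergeometric: C(7,4)×C(43,1)/C(50,5)
= 35×43/2118760 = 43/60536

P(X=4) = 43/60536 ≈ 0.07%


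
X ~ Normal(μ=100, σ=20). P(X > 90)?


z = (90-100)/20 = -0.5
P(X > 90) = 1 - P(Z ≤ -0.5) = 1 - 0.3085 = 0.6915

P(X > 90) ≈ 0.6915


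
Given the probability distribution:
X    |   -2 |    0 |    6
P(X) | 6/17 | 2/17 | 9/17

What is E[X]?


E[X] = Σ x·P(X=x)
= (-2)×(6/17) + (0)×(2/17) + (6)×(9/17)
= 42/17

E[X] = 42/17


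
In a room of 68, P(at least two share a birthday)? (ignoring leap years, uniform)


P(all different) = Π(365-i)/365 for i=0..67
= 0.001274
P(match) = 1 - 0.001274 = 0.998726

P ≈ 0.9987 ≈ 99.87%


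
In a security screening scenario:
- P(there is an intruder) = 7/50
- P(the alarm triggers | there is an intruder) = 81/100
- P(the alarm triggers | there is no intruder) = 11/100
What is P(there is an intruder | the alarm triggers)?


Using Bayes' theorem:
P(A|B) = P(B|A)·P(A) / P(B)

P(the alarm triggers) = 81/100 × 7/50 + 11/100 × 43/50
= 567/5000 + 473/5000 = 26/125

P(there is an intruder|the alarm triggers) = (567/5000) / (26/125) = 567/1040

P(there is an intruder|the alarm triggers) = 567/1040 ≈ 54.52%


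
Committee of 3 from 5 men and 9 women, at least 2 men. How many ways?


Count by #men:
  2M,1W: C(5,2)×C(9,1)=90
  3M,0W: C(5,3)×C(9,0)=10
Total = 100

100


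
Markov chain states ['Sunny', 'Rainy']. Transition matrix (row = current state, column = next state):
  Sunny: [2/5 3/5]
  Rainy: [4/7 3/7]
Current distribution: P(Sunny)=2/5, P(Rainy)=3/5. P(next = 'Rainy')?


P(next=Rainy) = Σᵢ P(now=i)×P(i→Rainy)
= 2/5×3/5 + 3/5×3/7
= 6/25 + 9/35 = 87/175

P = 87/175 ≈ 0.4971


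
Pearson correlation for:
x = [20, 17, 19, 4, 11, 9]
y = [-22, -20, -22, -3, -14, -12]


n=6, Σx=80, Σy=-93, Σxy=-1472, Σx²=1268, Σy²=1717
r = (6×(-1472) - 80×(-93))/√((6×1268 - 80²)(6×1717 - (-93)²))
= -1392/√(1208×1653) = -1392/√1996824 ≈ -1392/1413.0902 ≈ -0.9851

r ≈ -0.9851


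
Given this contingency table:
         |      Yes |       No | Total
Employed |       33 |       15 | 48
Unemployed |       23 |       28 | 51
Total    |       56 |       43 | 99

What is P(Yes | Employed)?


P(Yes | Employed) = 33/(33+15) = 33/48 = 11/16

P(Yes|Employed) = 11/16 ≈ 68.75%


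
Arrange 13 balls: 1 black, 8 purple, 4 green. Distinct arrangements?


13!/(1!×8!×4!) = 6435

6435


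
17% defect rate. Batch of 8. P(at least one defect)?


P(all good) = (83/100)^8 = 2252292232139041/10000000000000000
P(≥1 defect) = 7747707767860959/10000000000000000

P = 7747707767860959/10000000000000000 ≈ 77.48%


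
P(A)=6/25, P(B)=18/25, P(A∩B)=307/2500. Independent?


P(A)×P(B) = 108/625
P(A∩B) = 307/2500
Not equal → NOT independent

No, not independent


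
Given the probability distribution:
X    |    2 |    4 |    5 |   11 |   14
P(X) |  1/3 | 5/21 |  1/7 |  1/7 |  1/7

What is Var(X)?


E[X] = 124/21
E[X²] = 54
Var(X) = E[X²] - (E[X])² = 54 - 15376/441 = 8438/441

Var(X) = 8438/441 ≈ 19.1338


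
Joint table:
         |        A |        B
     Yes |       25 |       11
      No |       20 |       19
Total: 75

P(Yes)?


P(Yes) = (25+11)/75 = 36/75 = 12/25

P(Yes) = 12/25 ≈ 48.00%


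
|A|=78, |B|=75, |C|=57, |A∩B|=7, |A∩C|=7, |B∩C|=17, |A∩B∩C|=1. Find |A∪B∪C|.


|A∪B∪C| = 78+75+57-7-7-17+1 = 180

|A∪B∪C| = 180


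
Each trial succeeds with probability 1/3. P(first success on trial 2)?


Geometric: P(X=2) = (1-p)^(k-1)×p = (2/3)^1×1/3 = 2/9

P(X=2) = 2/9 ≈ 22.22%


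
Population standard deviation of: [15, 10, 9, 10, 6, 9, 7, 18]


Mean = 84/8 = 21/2
  (15-21/2)²=81/4
  (10-21/2)²=1/4
  (9-21/2)²=9/4
  (10-21/2)²=1/4
  (6-21/2)²=81/4
  (9-21/2)²=9/4
  (7-21/2)²=49/4
  (18-21/2)²=225/4
Σ(x-μ)² = 114
σ² = 114/8 = 57/4

σ = √(57/4) ≈ 3.7749


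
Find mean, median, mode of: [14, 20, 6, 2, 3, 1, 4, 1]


Sorted: [1, 1, 2, 3, 4, 6, 14, 20]
Mean = 51/8
Median = 7/2
Freq: {14: 1, 20: 1, 6: 1, 2: 1, 3: 1, 1: 2, 4: 1}
Mode: [1]

Mean=51/8, Median=7/2, Mode=1


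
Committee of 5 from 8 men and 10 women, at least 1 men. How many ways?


Count by #men:
  1M,4W: C(8,1)×C(10,4)=1680
  2M,3W: C(8,2)×C(10,3)=3360
  3M,2W: C(8,3)×C(10,2)=2520
  4M,1W: C(8,4)×C(10,1)=700
  5M,0W: C(8,5)×C(10,0)=56
Total = 8316

8316


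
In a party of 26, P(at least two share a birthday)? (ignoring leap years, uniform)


P(all different) = Π(365-i)/365 for i=0..25
= 0.401759
P(match) = 1 - 0.401759 = 0.598241

P ≈ 0.5982 ≈ 59.82%


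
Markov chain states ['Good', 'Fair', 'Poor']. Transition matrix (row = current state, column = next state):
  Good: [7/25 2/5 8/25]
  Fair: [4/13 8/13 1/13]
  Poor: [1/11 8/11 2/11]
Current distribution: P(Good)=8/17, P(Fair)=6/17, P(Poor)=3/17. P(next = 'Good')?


P(next=Good) = Σᵢ P(now=i)×P(i→Good)
= 8/17×7/25 + 6/17×4/13 + 3/17×1/11
= 56/425 + 24/221 + 3/187 = 15583/60775

P = 15583/60775 ≈ 0.2564


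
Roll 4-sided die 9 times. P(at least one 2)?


P(no 2)^9 = (3/4)^9 = 19683/262144
P(≥1) = 1 - 19683/262144 = 242461/262144

P = 242461/262144 ≈ 92.49%


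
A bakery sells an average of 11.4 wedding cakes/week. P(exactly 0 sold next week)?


Poisson(λ=11.4): P(X=0) = e^(-λ)×λ^k/k!
= e^(-11.4) × 11.4^0 / 0!
≈ 1.119548484e-05 × 1 / 1 ≈ 0.000011

P(X=0) ≈ 0.000011 ≈ 0.00%


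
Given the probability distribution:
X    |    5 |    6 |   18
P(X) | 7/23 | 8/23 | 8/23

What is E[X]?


E[X] = Σ x·P(X=x)
= (5)×(7/23) + (6)×(8/23) + (18)×(8/23)
= 227/23

E[X] = 227/23


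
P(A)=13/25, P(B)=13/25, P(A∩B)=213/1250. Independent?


P(A)×P(B) = 169/625
P(A∩B) = 213/1250
Not equal → NOT independent

No, not independent


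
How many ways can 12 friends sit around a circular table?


Circular arrangements of 12 distinct objects: fix one position to break rotational symmetry.
(n-1)! = 11! = 39916800

39916800


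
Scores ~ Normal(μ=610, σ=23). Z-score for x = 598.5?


z = (x - μ)/σ = (598.5 - 610)/23 = -0.5

z = -0.5


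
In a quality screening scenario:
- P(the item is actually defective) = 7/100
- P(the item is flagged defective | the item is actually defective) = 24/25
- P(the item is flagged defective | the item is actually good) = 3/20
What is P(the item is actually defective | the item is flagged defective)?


Using Bayes' theorem:
P(A|B) = P(B|A)·P(A) / P(B)

P(the item is flagged defective) = 24/25 × 7/100 + 3/20 × 93/100
= 42/625 + 279/2000 = 2067/10000

P(the item is actually defective|the item is flagged defective) = (42/625) / (2067/10000) = 224/689

P(the item is actually defective|the item is flagged defective) = 224/689 ≈ 32.51%


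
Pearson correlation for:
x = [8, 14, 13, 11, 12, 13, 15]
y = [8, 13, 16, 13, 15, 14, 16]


n=7, Σx=86, Σy=95, Σxy=1199, Σx²=1088, Σy²=1335
r = (7×1199 - 86×95)/√((7×1088 - 86²)(7×1335 - 95²))
= 223/√(220×320) = 223/√70400 ≈ 223/265.3300 ≈ 0.8405

r ≈ 0.8405


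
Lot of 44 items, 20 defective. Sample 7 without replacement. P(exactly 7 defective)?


Hypergeometric: C(20,7)×C(24,0)/C(44,7)
= 77520×1/38320568 = 510/252109

P(X=7) = 510/252109 ≈ 0.20%


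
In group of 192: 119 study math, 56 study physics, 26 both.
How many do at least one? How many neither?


|A∪B| = 119+56-26 = 149
Neither = 192-149 = 43

At least one: 149; Neither: 43


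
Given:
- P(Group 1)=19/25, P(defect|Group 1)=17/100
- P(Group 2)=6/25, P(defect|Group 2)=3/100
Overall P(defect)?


P(B) = Σ P(B|Aᵢ)×P(Aᵢ)
  17/100×19/25 = 323/2500
  3/100×6/25 = 9/1250
Sum = 341/2500

P(defect) = 341/2500 ≈ 13.64%


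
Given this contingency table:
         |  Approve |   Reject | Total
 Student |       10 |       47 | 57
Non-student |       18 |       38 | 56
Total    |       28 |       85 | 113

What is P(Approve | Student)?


P(Approve | Student) = 10/(10+47) = 10/57

P(Approve|Student) = 10/57 ≈ 17.54%


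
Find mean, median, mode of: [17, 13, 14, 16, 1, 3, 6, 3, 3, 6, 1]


Sorted: [1, 1, 3, 3, 3, 6, 6, 13, 14, 16, 17]
Mean = 83/11
Median = 6
Freq: {17: 1, 13: 1, 14: 1, 16: 1, 1: 2, 3: 3, 6: 2}
Mode: [3]

Mean=83/11, Median=6, Mode=3


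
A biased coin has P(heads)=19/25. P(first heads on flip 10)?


Geometric: P(X=10) = (1-p)^(k-1)×p = (6/25)^9×19/25 = 191476224/95367431640625

P(X=10) = 191476224/95367431640625 ≈ 0.00%


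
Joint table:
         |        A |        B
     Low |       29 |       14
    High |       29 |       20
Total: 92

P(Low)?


P(Low) = (29+14)/92 = 43/92

P(Low) = 43/92 ≈ 46.74%


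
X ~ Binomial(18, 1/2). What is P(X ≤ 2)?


P(X ≤ 2) = Σ P(X=i) for i=0..2
P(X=0) = 1/262144
P(X=1) = 9/131072
P(X=2) = 153/262144
Sum = 43/65536

P(X ≤ 2) = 43/65536 ≈ 0.07%


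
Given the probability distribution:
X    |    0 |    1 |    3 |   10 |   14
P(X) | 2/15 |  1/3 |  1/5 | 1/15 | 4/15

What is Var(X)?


E[X] = 16/3
E[X²] = 916/15
Var(X) = E[X²] - (E[X])² = 916/15 - 256/9 = 1468/45

Var(X) = 1468/45 ≈ 32.6222


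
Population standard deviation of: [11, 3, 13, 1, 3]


Mean = 31/5
  (11-31/5)²=576/25
  (3-31/5)²=256/25
  (13-31/5)²=1156/25
  (1-31/5)²=676/25
  (3-31/5)²=256/25
Σ(x-μ)² = 584/5
σ² = (584/5)/5 = 584/25

σ = √(584/25) ≈ 4.8332


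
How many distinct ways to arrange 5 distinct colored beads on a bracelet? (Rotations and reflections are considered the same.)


Free circular arrangements: rotations and reflections both identified.
(n-1)!/2 = 4!/2 = 24/2 = 12

12


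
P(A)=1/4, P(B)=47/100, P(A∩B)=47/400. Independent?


P(A)×P(B) = 47/400
P(A∩B) = 47/400
Equal ✓ → Independent

Yes, independent


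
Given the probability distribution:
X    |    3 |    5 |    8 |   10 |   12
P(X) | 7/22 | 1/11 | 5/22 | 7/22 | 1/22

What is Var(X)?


E[X] = 153/22
E[X²] = 1277/22
Var(X) = E[X²] - (E[X])² = 1277/22 - 23409/484 = 4685/484

Var(X) = 4685/484 ≈ 9.6798


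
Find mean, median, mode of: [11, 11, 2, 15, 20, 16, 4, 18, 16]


Sorted: [2, 4, 11, 11, 15, 16, 16, 18, 20]
Mean = 113/9
Median = 15
Freq: {11: 2, 2: 1, 15: 1, 20: 1, 16: 2, 4: 1, 18: 1}
Mode: [11, 16]

Mean=113/9, Median=15, Mode=[11, 16]


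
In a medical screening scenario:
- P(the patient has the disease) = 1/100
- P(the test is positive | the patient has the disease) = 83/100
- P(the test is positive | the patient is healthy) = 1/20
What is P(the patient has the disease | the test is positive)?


Using Bayes' theorem:
P(A|B) = P(B|A)·P(A) / P(B)

P(the test is positive) = 83/100 × 1/100 + 1/20 × 99/100
= 83/10000 + 99/2000 = 289/5000

P(the patient has the disease|the test is positive) = (83/10000) / (289/5000) = 83/578

P(the patient has the disease|the test is positive) = 83/578 ≈ 14.36%


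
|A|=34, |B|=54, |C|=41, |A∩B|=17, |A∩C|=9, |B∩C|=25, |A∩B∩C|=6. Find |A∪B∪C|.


|A∪B∪C| = 34+54+41-17-9-25+6 = 84

|A∪B∪C| = 84


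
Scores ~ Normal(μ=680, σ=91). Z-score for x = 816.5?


z = (x - μ)/σ = (816.5 - 680)/91 = 1.5

z = 1.5


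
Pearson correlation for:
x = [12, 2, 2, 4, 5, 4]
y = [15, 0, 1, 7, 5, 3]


n=6, Σx=29, Σy=31, Σxy=247, Σx²=209, Σy²=309
r = (6×247 - 29×31)/√((6×209 - 29²)(6×309 - 31²))
= 583/√(413×893) = 583/√368809 ≈ 583/607.2965 ≈ 0.9600

r ≈ 0.9600


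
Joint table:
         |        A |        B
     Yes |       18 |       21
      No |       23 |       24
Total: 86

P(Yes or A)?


P(Yes∨A) = P(Yes) + P(A) - P(Yes∧A)
= (39 + 41 - 18)/86 = 62/86 = 31/43

P = 31/43 ≈ 72.09%


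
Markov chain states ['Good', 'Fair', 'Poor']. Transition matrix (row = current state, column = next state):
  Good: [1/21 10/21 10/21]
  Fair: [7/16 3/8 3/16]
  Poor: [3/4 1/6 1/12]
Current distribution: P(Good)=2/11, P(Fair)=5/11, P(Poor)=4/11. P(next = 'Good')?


P(next=Good) = Σᵢ P(now=i)×P(i→Good)
= 2/11×1/21 + 5/11×7/16 + 4/11×3/4
= 2/231 + 35/176 + 3/11 = 1775/3696

P = 1775/3696 ≈ 0.4802


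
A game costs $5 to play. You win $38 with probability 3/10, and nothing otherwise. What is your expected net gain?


E[gain] = (38-5)×3/10 + (-5)×7/10
= 99/10 - 7/2 = 32/5

Expected net gain = $32/5 ≈ $6.40


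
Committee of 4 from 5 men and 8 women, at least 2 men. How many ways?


Count by #men:
  2M,2W: C(5,2)×C(8,2)=280
  3M,1W: C(5,3)×C(8,1)=80
  4M,0W: C(5,4)×C(8,0)=5
Total = 365

365


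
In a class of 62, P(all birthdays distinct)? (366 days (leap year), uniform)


P(all different) = Π(366-i)/366 for i=0..61
= (366/366)×(365/366)×...×(305/366)
= 0.004156

P ≈ 0.0042 ≈ 0.42%


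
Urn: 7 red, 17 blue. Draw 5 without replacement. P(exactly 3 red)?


Hypergeometric: C(7,3)×C(17,2)/C(24,5)
= 35×136/42504 = 85/759

P(X=3) = 85/759 ≈ 11.20%


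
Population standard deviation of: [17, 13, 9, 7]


Mean = 46/4 = 23/2
  (17-23/2)²=121/4
  (13-23/2)²=9/4
  (9-23/2)²=25/4
  (7-23/2)²=81/4
Σ(x-μ)² = 59
σ² = 59/4

σ = √(59/4) ≈ 3.8406


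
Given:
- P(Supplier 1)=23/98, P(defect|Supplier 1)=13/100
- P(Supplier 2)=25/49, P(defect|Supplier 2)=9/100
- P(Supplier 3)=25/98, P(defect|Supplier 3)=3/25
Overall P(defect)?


P(B) = Σ P(B|Aᵢ)×P(Aᵢ)
  13/100×23/98 = 299/9800
  9/100×25/49 = 9/196
  3/25×25/98 = 3/98
Sum = 1049/9800

P(defect) = 1049/9800 ≈ 10.70%


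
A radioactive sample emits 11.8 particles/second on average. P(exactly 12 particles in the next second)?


Poisson(λ=11.8): P(X=12) = e^(-λ)×λ^k/k!
= e^(-11.8) × 11.8^12 / 12!
≈ 7.504557915e-06 × 7.28759262511e+12 / 479001600 ≈ 0.114175

P(X=12) ≈ 0.114175 ≈ 11.42%


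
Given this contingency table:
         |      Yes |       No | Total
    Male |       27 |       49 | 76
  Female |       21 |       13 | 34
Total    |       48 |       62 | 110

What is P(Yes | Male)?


P(Yes | Male) = 27/(27+49) = 27/76

P(Yes|Male) = 27/76 ≈ 35.53%


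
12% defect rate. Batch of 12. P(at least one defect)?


P(all good) = (22/25)^12 = 12855002631049216/59604644775390625
P(≥1 defect) = 46749642144341409/59604644775390625

P = 46749642144341409/59604644775390625 ≈ 78.43%


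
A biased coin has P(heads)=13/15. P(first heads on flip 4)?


Geometric: P(X=4) = (1-p)^(k-1)×p = (2/15)^3×13/15 = 104/50625

P(X=4) = 104/50625 ≈ 0.21%


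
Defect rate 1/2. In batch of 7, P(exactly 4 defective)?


Binomial: P(X=4) = C(7,4)×p^4×(1-p)^3
= 35 × 1/16 × 1/8 = 35/128

P(X=4) = 35/128 ≈ 27.34%


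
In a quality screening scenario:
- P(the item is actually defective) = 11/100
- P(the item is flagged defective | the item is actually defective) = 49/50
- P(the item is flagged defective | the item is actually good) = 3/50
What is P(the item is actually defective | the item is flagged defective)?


Using Bayes' theorem:
P(A|B) = P(B|A)·P(A) / P(B)

P(the item is flagged defective) = 49/50 × 11/100 + 3/50 × 89/100
= 539/5000 + 267/5000 = 403/2500

P(the item is actually defective|the item is flagged defective) = (539/5000) / (403/2500) = 539/806

P(the item is actually defective|the item is flagged defective) = 539/806 ≈ 66.87%


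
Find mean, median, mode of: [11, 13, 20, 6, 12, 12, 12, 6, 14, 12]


Sorted: [6, 6, 11, 12, 12, 12, 12, 13, 14, 20]
Mean = 118/10 = 59/5
Median = 12
Freq: {11: 1, 13: 1, 20: 1, 6: 2, 12: 4, 14: 1}
Mode: [12]

Mean=59/5, Median=12, Mode=12


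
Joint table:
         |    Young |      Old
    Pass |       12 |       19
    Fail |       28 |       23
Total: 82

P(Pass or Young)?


P(Pass∨Young) = P(Pass) + P(Young) - P(Pass∧Young)
= (31 + 40 - 12)/82 = 59/82

P = 59/82 ≈ 71.95%


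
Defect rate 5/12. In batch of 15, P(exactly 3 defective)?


Binomial: P(X=3) = C(15,3)×p^3×(1-p)^12
= 455 × 125/1728 × 13841287201/8916100448256 = 787223209556875/15407021574586368

P(X=3) = 787223209556875/15407021574586368 ≈ 5.11%


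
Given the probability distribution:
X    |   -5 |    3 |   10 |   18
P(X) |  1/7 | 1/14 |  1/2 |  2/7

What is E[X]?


E[X] = Σ x·P(X=x)
= (-5)×(1/7) + (3)×(1/14) + (10)×(1/2) + (18)×(2/7)
= 135/14

E[X] = 135/14


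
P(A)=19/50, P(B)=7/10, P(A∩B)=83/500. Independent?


P(A)×P(B) = 133/500
P(A∩B) = 83/500
Not equal → NOT independent

No, not independent


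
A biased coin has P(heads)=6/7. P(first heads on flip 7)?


Geometric: P(X=7) = (1-p)^(k-1)×p = (1/7)^6×6/7 = 6/823543

P(X=7) = 6/823543 ≈ 0.00%


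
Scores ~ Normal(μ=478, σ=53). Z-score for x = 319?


z = (x - μ)/σ = (319 - 478)/53 = -3.0

z = -3.0


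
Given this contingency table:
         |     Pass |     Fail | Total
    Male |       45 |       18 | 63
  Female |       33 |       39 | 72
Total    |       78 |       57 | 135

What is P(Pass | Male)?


P(Pass | Male) = 45/(45+18) = 45/63 = 5/7

P(Pass|Male) = 5/7 ≈ 71.43%


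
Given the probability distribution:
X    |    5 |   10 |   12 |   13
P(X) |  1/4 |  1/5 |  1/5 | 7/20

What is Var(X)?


E[X] = 51/5
E[X²] = 571/5
Var(X) = E[X²] - (E[X])² = 571/5 - 2601/25 = 254/25

Var(X) = 254/25 ≈ 10.1600


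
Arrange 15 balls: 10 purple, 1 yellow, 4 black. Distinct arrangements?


15!/(10!×1!×4!) = 15015

15015


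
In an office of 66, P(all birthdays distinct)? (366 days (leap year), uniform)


P(all different) = Π(366-i)/366 for i=0..65
= (366/366)×(365/366)×...×(301/366)
= 0.001939

P ≈ 0.0019 ≈ 0.19%


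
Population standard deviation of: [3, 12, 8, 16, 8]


Mean = 47/5
  (3-47/5)²=1024/25
  (12-47/5)²=169/25
  (8-47/5)²=49/25
  (16-47/5)²=1089/25
  (8-47/5)²=49/25
Σ(x-μ)² = 476/5
σ² = (476/5)/5 = 476/25

σ = √(476/25) ≈ 4.3635


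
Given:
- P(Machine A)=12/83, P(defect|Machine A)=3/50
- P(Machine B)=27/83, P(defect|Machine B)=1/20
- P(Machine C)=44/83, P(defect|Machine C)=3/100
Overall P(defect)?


P(B) = Σ P(B|Aᵢ)×P(Aᵢ)
  3/50×12/83 = 18/2075
  1/20×27/83 = 27/1660
  3/100×44/83 = 33/2075
Sum = 339/8300

P(defect) = 339/8300 ≈ 4.08%


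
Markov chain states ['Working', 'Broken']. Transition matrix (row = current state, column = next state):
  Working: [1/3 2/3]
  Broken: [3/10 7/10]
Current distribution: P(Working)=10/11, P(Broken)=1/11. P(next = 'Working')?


P(next=Working) = Σᵢ P(now=i)×P(i→Working)
= 10/11×1/3 + 1/11×3/10
= 10/33 + 3/110 = 109/330

P = 109/330 ≈ 0.3303


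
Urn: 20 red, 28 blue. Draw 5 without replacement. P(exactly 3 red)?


Hypergeometric: C(20,3)×C(28,2)/C(48,5)
= 1140×378/1712304 = 5985/23782

P(X=3) = 5985/23782 ≈ 25.17%


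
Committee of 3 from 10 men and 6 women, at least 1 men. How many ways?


Count by #men:
  1M,2W: C(10,1)×C(6,2)=150
  2M,1W: C(10,2)×C(6,1)=270
  3M,0W: C(10,3)×C(6,0)=120
Total = 540

540


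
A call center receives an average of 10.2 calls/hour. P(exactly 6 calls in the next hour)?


Poisson(λ=10.2): P(X=6) = e^(-λ)×λ^k/k!
= e^(-10.2) × 10.2^6 / 6!
≈ 3.717031868e-05 × 1126162.41926 / 720 ≈ 0.058139

P(X=6) ≈ 0.058139 ≈ 5.81%


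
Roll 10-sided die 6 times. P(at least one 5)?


P(no 5)^6 = (9/10)^6 = 531441/1000000
P(≥1) = 1 - 531441/1000000 = 468559/1000000

P = 468559/1000000 ≈ 46.86%


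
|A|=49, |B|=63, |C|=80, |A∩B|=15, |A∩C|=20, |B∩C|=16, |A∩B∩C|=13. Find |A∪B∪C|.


|A∪B∪C| = 49+63+80-15-20-16+13 = 154

|A∪B∪C| = 154


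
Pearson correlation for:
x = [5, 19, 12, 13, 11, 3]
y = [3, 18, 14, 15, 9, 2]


n=6, Σx=63, Σy=61, Σxy=825, Σx²=829, Σy²=839
r = (6×825 - 63×61)/√((6×829 - 63²)(6×839 - 61²))
= 1107/√(1005×1313) = 1107/√1319565 ≈ 1107/1148.7232 ≈ 0.9637

r ≈ 0.9637


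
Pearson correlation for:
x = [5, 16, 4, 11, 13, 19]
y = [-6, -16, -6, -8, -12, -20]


n=6, Σx=68, Σy=-68, Σxy=-934, Σx²=948, Σy²=936
r = (6×(-934) - 68×(-68))/√((6×948 - 68²)(6×936 - (-68)²))
= -980/√(1064×992) = -980/√1055488 ≈ -980/1027.3695 ≈ -0.9539

r ≈ -0.9539


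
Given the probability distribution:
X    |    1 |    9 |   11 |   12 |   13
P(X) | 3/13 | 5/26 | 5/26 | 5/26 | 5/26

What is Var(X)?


E[X] = 231/26
E[X²] = 2581/26
Var(X) = E[X²] - (E[X])² = 2581/26 - 53361/676 = 13745/676

Var(X) = 13745/676 ≈ 20.3328


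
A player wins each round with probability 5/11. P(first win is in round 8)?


Geometric: P(X=8) = (1-p)^(k-1)×p = (6/11)^7×5/11 = 1399680/214358881

P(X=8) = 1399680/214358881 ≈ 0.65%


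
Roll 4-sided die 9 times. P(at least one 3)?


P(no 3)^9 = (3/4)^9 = 19683/262144
P(≥1) = 1 - 19683/262144 = 242461/262144

P = 242461/262144 ≈ 92.49%


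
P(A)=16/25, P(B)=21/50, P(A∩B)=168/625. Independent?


P(A)×P(B) = 168/625
P(A∩B) = 168/625
Equal ✓ → Independent

Yes, independent


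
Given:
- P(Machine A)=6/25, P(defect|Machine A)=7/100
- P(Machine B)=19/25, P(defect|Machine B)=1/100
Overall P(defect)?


P(B) = Σ P(B|Aᵢ)×P(Aᵢ)
  7/100×6/25 = 21/1250
  1/100×19/25 = 19/2500
Sum = 61/2500

P(defect) = 61/2500 ≈ 2.44%


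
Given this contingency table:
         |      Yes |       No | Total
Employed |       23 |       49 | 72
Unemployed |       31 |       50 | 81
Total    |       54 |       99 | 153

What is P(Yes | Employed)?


P(Yes | Employed) = 23/(23+49) = 23/72

P(Yes|Employed) = 23/72 ≈ 31.94%


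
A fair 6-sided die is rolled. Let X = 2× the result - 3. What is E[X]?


E[die] = (1+6)/2 = 7/2
E[X] = 2×7/2 - 3 = 4

E[X] = 4


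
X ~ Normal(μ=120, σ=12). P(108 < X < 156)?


z₁=(108-120)/12=-1.0, z₂=(156-120)/12=3.0
P = Φ(3.0) - Φ(-1.0) = 0.998650 - 0.158655 = 0.839995 ≈ 0.8400

P(108 < X < 156) ≈ 0.8400


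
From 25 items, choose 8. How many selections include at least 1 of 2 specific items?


Complement: C(25,8) - C(23,8) = 1081575 - 490314 = 591261

591261


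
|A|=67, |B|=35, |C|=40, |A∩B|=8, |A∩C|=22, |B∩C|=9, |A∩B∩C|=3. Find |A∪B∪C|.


|A∪B∪C| = 67+35+40-8-22-9+3 = 106

|A∪B∪C| = 106


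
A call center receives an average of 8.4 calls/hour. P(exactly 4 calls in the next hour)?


Poisson(λ=8.4): P(X=4) = e^(-λ)×λ^k/k!
= e^(-8.4) × 8.4^4 / 4!
≈ 0.0002248673242 × 4978.7136 / 24 ≈ 0.046648

P(X=4) ≈ 0.046648 ≈ 4.66%


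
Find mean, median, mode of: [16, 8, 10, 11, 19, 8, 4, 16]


Sorted: [4, 8, 8, 10, 11, 16, 16, 19]
Mean = 92/8 = 23/2
Median = 21/2
Freq: {16: 2, 8: 2, 10: 1, 11: 1, 19: 1, 4: 1}
Mode: [8, 16]

Mean=23/2, Median=21/2, Mode=[8, 16]


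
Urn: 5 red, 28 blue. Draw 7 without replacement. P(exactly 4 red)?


Hypergeometric: C(5,4)×C(28,3)/C(33,7)
= 5×3276/4272048 = 455/118668

P(X=4) = 455/118668 ≈ 0.38%


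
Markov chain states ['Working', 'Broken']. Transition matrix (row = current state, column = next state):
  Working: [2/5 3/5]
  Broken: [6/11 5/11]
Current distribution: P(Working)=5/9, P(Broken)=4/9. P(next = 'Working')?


P(next=Working) = Σᵢ P(now=i)×P(i→Working)
= 5/9×2/5 + 4/9×6/11
= 2/9 + 8/33 = 46/99

P = 46/99 ≈ 0.4646


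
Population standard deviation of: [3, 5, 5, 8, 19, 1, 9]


Mean = 50/7
  (3-50/7)²=841/49
  (5-50/7)²=225/49
  (5-50/7)²=225/49
  (8-50/7)²=36/49
  (19-50/7)²=6889/49
  (1-50/7)²=1849/49
  (9-50/7)²=169/49
Σ(x-μ)² = 1462/7
σ² = (1462/7)/7 = 1462/49

σ = √(1462/49) ≈ 5.4623


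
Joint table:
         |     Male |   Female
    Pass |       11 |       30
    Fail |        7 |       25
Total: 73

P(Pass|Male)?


P(Pass|Male) = 11/(11+7) = 11/18

P = 11/18 ≈ 61.11%


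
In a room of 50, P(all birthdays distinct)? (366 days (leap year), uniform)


P(all different) = Π(366-i)/366 for i=0..49
= (366/366)×(365/366)×...×(317/366)
= 0.029927

P ≈ 0.0299 ≈ 2.99%


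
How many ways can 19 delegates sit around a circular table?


Circular arrangements of 19 distinct objects: fix one position to break rotational symmetry.
(n-1)! = 18! = 6402373705728000

6402373705728000


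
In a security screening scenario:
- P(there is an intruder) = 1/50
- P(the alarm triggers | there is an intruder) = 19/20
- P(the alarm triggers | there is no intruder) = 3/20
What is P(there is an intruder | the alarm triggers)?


Using Bayes' theorem:
P(A|B) = P(B|A)·P(A) / P(B)

P(the alarm triggers) = 19/20 × 1/50 + 3/20 × 49/50
= 19/1000 + 147/1000 = 83/500

P(there is an intruder|the alarm triggers) = (19/1000) / (83/500) = 19/166

P(there is an intruder|the alarm triggers) = 19/166 ≈ 11.45%


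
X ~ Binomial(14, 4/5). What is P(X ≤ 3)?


P(X ≤ 3) = Σ P(X=i) for i=0..3
P(X=0) = 1/6103515625
P(X=1) = 56/6103515625
P(X=2) = 1456/6103515625
P(X=3) = 23296/6103515625
Sum = 24809/6103515625

P(X ≤ 3) = 24809/6103515625 ≈ 0.00%


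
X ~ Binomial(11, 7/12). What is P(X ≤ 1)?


P(X ≤ 1) = Σ P(X=i) for i=0..1
P(X=0) = 48828125/743008370688
P(X=1) = 751953125/743008370688
Sum = 400390625/371504185344

P(X ≤ 1) = 400390625/371504185344 ≈ 0.11%


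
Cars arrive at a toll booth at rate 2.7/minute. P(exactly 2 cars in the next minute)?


Poisson(λ=2.7): P(X=2) = e^(-λ)×λ^k/k!
= e^(-2.7) × 2.7^2 / 2!
≈ 0.06720551274 × 7.29 / 2 ≈ 0.244964

P(X=2) ≈ 0.244964 ≈ 24.50%


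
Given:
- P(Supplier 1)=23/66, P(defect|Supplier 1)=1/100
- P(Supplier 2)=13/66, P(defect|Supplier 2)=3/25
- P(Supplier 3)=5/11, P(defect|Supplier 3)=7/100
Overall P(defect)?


P(B) = Σ P(B|Aᵢ)×P(Aᵢ)
  1/100×23/66 = 23/6600
  3/25×13/66 = 13/550
  7/100×5/11 = 7/220
Sum = 389/6600

P(defect) = 389/6600 ≈ 5.89%


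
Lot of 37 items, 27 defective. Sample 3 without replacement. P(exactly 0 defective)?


Hypergeometric: C(27,0)×C(10,3)/C(37,3)
= 1×120/7770 = 4/259

P(X=0) = 4/259 ≈ 1.54%


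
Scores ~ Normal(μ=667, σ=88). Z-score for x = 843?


z = (x - μ)/σ = (843 - 667)/88 = 2.0

z = 2.0


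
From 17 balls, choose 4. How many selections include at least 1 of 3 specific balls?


Complement: C(17,4) - C(14,4) = 2380 - 1001 = 1379

1379


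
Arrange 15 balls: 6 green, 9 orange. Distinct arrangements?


15!/(6!×9!) = 5005

5005


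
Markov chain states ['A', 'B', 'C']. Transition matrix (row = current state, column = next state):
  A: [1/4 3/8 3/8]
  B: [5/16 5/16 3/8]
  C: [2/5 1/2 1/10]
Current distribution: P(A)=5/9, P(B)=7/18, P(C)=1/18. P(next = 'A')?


P(next=A) = Σᵢ P(now=i)×P(i→A)
= 5/9×1/4 + 7/18×5/16 + 1/18×2/5
= 5/36 + 35/288 + 1/45 = 407/1440

P = 407/1440 ≈ 0.2826


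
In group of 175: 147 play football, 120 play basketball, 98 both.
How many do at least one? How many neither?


|A∪B| = 147+120-98 = 169
Neither = 175-169 = 6

At least one: 169; Neither: 6


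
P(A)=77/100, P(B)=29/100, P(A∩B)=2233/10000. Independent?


P(A)×P(B) = 2233/10000
P(A∩B) = 2233/10000
Equal ✓ → Independent

Yes, independent


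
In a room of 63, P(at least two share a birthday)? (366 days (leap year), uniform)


P(all different) = Π(366-i)/366 for i=0..62
= 0.003452
P(match) = 1 - 0.003452 = 0.996548

P ≈ 0.9965 ≈ 99.65%


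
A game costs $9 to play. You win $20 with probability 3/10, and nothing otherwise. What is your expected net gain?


E[gain] = (20-9)×3/10 + (-9)×7/10
= 33/10 - 63/10 = -3

Expected net gain = $-3 ≈ $-3.00


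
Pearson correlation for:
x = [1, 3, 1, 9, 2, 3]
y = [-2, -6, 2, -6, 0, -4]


n=6, Σx=19, Σy=-16, Σxy=-84, Σx²=105, Σy²=96
r = (6×(-84) - 19×(-16))/√((6×105 - 19²)(6×96 - (-16)²))
= -200/√(269×320) = -200/√86080 ≈ -200/293.3939 ≈ -0.6817

r ≈ -0.6817


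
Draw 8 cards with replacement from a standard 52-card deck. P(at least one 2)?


P(not a 2) = 48/52 = 12/13
P(none in 8 draws) = (12/13)^8 = 429981696/815730721
P(≥1 2) = 1 - 429981696/815730721 = 385749025/815730721

P = 385749025/815730721 ≈ 47.29%


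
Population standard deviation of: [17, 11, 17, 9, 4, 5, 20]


Mean = 83/7
  (17-83/7)²=1296/49
  (11-83/7)²=36/49
  (17-83/7)²=1296/49
  (9-83/7)²=400/49
  (4-83/7)²=3025/49
  (5-83/7)²=2304/49
  (20-83/7)²=3249/49
Σ(x-μ)² = 1658/7
σ² = (1658/7)/7 = 1658/49

σ = √(1658/49) ≈ 5.8169


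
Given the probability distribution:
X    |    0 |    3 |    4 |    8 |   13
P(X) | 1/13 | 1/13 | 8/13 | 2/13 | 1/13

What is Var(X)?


E[X] = 64/13
E[X²] = 434/13
Var(X) = E[X²] - (E[X])² = 434/13 - 4096/169 = 1546/169

Var(X) = 1546/169 ≈ 9.1479


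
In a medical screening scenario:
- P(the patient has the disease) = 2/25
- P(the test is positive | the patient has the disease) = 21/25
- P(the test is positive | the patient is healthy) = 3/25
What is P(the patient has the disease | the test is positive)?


Using Bayes' theorem:
P(A|B) = P(B|A)·P(A) / P(B)

P(the test is positive) = 21/25 × 2/25 + 3/25 × 23/25
= 42/625 + 69/625 = 111/625

P(the patient has the disease|the test is positive) = (42/625) / (111/625) = 14/37

P(the patient has the disease|the test is positive) = 14/37 ≈ 37.84%


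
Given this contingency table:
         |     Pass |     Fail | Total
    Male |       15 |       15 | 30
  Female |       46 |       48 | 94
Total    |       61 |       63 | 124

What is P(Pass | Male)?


P(Pass | Male) = 15/(15+15) = 15/30 = 1/2

P(Pass|Male) = 1/2 ≈ 50.00%


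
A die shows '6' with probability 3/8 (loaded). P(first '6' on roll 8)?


Geometric: P(X=8) = (1-p)^(k-1)×p = (5/8)^7×3/8 = 234375/16777216

P(X=8) = 234375/16777216 ≈ 1.40%


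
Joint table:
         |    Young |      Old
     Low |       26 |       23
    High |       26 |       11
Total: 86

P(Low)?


P(Low) = (26+23)/86 = 49/86

P(Low) = 49/86 ≈ 56.98%


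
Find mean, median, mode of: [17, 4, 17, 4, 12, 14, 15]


Sorted: [4, 4, 12, 14, 15, 17, 17]
Mean = 83/7
Median = 14
Freq: {17: 2, 4: 2, 12: 1, 14: 1, 15: 1}
Mode: [4, 17]

Mean=83/7, Median=14, Mode=[4, 17]


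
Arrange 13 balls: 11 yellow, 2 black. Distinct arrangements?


13!/(11!×2!) = 78

78


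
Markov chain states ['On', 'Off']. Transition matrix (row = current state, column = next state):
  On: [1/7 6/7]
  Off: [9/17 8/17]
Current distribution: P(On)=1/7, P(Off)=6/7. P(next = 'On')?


P(next=On) = Σᵢ P(now=i)×P(i→On)
= 1/7×1/7 + 6/7×9/17
= 1/49 + 54/119 = 395/833

P = 395/833 ≈ 0.4742


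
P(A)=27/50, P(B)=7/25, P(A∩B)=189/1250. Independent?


P(A)×P(B) = 189/1250
P(A∩B) = 189/1250
Equal ✓ → Independent

Yes, independent


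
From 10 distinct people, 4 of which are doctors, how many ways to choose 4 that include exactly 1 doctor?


Choose 1 of the 4 doctors and 3 of the other 6 people:
C(4,1)×C(6,3) = 4×20 = 80

80


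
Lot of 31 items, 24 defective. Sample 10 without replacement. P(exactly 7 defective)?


Hypergeometric: C(24,7)×C(7,3)/C(31,10)
= 346104×35/44352165 = 3192/11687

P(X=7) = 3192/11687 ≈ 27.31%


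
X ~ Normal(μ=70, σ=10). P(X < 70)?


z = (70-70)/10 = 0.0
P(Z < 0.0) = 0.5000

P(X < 70) ≈ 0.5000


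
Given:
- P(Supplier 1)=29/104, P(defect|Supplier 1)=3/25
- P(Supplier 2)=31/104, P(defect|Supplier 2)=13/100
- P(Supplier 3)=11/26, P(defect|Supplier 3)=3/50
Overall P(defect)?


P(B) = Σ P(B|Aᵢ)×P(Aᵢ)
  3/25×29/104 = 87/2600
  13/100×31/104 = 31/800
  3/50×11/26 = 33/1300
Sum = 203/2080

P(defect) = 203/2080 ≈ 9.76%


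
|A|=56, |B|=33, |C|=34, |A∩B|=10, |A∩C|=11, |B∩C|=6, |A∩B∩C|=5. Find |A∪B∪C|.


|A∪B∪C| = 56+33+34-10-11-6+5 = 101

|A∪B∪C| = 101


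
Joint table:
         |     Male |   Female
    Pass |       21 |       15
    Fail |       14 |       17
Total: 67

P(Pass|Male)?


P(Pass|Male) = 21/(21+14) = 21/35 = 3/5

P = 3/5 ≈ 60.00%


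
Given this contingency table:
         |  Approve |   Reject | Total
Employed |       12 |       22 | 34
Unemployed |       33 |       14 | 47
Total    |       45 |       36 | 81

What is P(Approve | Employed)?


P(Approve | Employed) = 12/(12+22) = 12/34 = 6/17

P(Approve|Employed) = 6/17 ≈ 35.29%


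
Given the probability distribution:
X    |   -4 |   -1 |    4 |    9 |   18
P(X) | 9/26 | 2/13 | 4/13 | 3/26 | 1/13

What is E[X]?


E[X] = Σ x·P(X=x)
= (-4)×(9/26) + (-1)×(2/13) + (4)×(4/13) + (9)×(3/26) + (18)×(1/13)
= 55/26

E[X] = 55/26


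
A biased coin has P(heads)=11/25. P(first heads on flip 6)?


Geometric: P(X=6) = (1-p)^(k-1)×p = (14/25)^5×11/25 = 5916064/244140625

P(X=6) = 5916064/244140625 ≈ 2.42%


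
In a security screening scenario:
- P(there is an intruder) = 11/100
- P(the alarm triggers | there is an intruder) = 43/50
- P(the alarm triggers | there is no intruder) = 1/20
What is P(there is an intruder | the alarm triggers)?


Using Bayes' theorem:
P(A|B) = P(B|A)·P(A) / P(B)

P(the alarm triggers) = 43/50 × 11/100 + 1/20 × 89/100
= 473/5000 + 89/2000 = 1391/10000

P(there is an intruder|the alarm triggers) = (473/5000) / (1391/10000) = 946/1391

P(there is an intruder|the alarm triggers) = 946/1391 ≈ 68.01%


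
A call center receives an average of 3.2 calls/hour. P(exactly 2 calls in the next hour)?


Poisson(λ=3.2): P(X=2) = e^(-λ)×λ^k/k!
= e^(-3.2) × 3.2^2 / 2!
≈ 0.04076220398 × 10.24 / 2 ≈ 0.208702

P(X=2) ≈ 0.208702 ≈ 20.87%


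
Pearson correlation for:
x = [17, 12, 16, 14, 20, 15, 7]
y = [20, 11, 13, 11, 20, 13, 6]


n=7, Σx=101, Σy=94, Σxy=1471, Σx²=1559, Σy²=1416
r = (7×1471 - 101×94)/√((7×1559 - 101²)(7×1416 - 94²))
= 803/√(712×1076) = 803/√766112 ≈ 803/875.2782 ≈ 0.9174

r ≈ 0.9174


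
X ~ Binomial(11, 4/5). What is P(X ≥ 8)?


P(X ≥ 8) = Σ P(X=i) for i=8..11
P(X=8) = 2162688/9765625
P(X=9) = 2883584/9765625
P(X=10) = 11534336/48828125
P(X=11) = 4194304/48828125
Sum = 65536/78125

P(X ≥ 8) = 65536/78125 ≈ 83.89%


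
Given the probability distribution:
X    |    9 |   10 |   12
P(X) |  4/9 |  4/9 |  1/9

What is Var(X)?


E[X] = 88/9
E[X²] = 868/9
Var(X) = E[X²] - (E[X])² = 868/9 - 7744/81 = 68/81

Var(X) = 68/81 ≈ 0.8395


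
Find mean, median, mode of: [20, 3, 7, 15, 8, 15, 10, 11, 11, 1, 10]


Sorted: [1, 3, 7, 8, 10, 10, 11, 11, 15, 15, 20]
Mean = 111/11
Median = 10
Freq: {20: 1, 3: 1, 7: 1, 15: 2, 8: 1, 10: 2, 11: 2, 1: 1}
Mode: [10, 11, 15]

Mean=111/11, Median=10, Mode=[10, 11, 15]


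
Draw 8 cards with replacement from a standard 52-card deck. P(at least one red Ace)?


P(not a red Ace) = 50/52 = 25/26
P(none in 8 draws) = (25/26)^8 = 152587890625/208827064576
P(≥1 red Ace) = 1 - 152587890625/208827064576 = 56239173951/208827064576

P = 56239173951/208827064576 ≈ 26.93%


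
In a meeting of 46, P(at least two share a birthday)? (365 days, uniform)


P(all different) = Π(365-i)/365 for i=0..45
= 0.051747
P(match) = 1 - 0.051747 = 0.948253

P ≈ 0.9483 ≈ 94.83%


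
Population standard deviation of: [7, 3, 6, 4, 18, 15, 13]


Mean = 66/7
  (7-66/7)²=289/49
  (3-66/7)²=2025/49
  (6-66/7)²=576/49
  (4-66/7)²=1444/49
  (18-66/7)²=3600/49
  (15-66/7)²=1521/49
  (13-66/7)²=625/49
Σ(x-μ)² = 1440/7
σ² = (1440/7)/7 = 1440/49

σ = √(1440/49) ≈ 5.4210


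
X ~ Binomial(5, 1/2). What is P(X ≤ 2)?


P(X ≤ 2) = Σ P(X=i) for i=0..2
P(X=0) = 1/32
P(X=1) = 5/32
P(X=2) = 5/16
Sum = 1/2

P(X ≤ 2) = 1/2 ≈ 50.00%


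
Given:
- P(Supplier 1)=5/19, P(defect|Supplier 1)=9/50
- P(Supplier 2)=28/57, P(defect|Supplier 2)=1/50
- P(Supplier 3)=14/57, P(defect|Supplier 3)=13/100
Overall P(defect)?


P(B) = Σ P(B|Aᵢ)×P(Aᵢ)
  9/50×5/19 = 9/190
  1/50×28/57 = 14/1425
  13/100×14/57 = 91/2850
Sum = 127/1425

P(defect) = 127/1425 ≈ 8.91%


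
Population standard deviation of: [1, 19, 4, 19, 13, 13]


Mean = 69/6 = 23/2
  (1-23/2)²=441/4
  (19-23/2)²=225/4
  (4-23/2)²=225/4
  (19-23/2)²=225/4
  (13-23/2)²=9/4
  (13-23/2)²=9/4
Σ(x-μ)² = 567/2
σ² = (567/2)/6 = 189/4

σ = √(189/4) ≈ 6.8739


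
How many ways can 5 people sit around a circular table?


Circular arrangements of 5 distinct objects: fix one position to break rotational symmetry.
(n-1)! = 4! = 24

24


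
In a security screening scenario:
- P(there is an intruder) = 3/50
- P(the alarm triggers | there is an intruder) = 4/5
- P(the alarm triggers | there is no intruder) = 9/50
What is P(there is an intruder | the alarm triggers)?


Using Bayes' theorem:
P(A|B) = P(B|A)·P(A) / P(B)

P(the alarm triggers) = 4/5 × 3/50 + 9/50 × 47/50
= 6/125 + 423/2500 = 543/2500

P(there is an intruder|the alarm triggers) = (6/125) / (543/2500) = 40/181

P(there is an intruder|the alarm triggers) = 40/181 ≈ 22.10%


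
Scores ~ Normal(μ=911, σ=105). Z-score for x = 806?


z = (x - μ)/σ = (806 - 911)/105 = -1.0

z = -1.0


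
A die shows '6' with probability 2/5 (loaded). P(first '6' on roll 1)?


Geometric: P(X=1) = (1-p)^(k-1)×p = (3/5)^0×2/5 = 2/5

P(X=1) = 2/5 ≈ 40.00%


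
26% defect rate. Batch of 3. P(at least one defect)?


P(all good) = (37/50)^3 = 50653/125000
P(≥1 defect) = 74347/125000

P = 74347/125000 ≈ 59.48%


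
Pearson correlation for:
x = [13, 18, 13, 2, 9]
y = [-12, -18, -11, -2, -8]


n=5, Σx=55, Σy=-51, Σxy=-699, Σx²=747, Σy²=657
r = (5×(-699) - 55×(-51))/√((5×747 - 55²)(5×657 - (-51)²))
= -690/√(710×684) = -690/√485640 ≈ -690/696.8788 ≈ -0.9901

r ≈ -0.9901


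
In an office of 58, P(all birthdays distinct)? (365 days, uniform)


P(all different) = Π(365-i)/365 for i=0..57
= (365/365)×(364/365)×...×(308/365)
= 0.008335

P ≈ 0.0083 ≈ 0.83%


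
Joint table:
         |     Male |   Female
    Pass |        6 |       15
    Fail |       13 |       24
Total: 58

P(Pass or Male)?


P(Pass∨Male) = P(Pass) + P(Male) - P(Pass∧Male)
= (21 + 19 - 6)/58 = 34/58 = 17/29

P = 17/29 ≈ 58.62%


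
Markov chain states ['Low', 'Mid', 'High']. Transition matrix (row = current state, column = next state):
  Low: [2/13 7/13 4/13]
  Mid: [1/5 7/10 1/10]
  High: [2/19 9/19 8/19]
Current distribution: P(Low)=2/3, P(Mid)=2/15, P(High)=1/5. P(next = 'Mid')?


P(next=Mid) = Σᵢ P(now=i)×P(i→Mid)
= 2/3×7/13 + 2/15×7/10 + 1/5×9/19
= 14/39 + 7/75 + 9/95 = 3378/6175

P = 3378/6175 ≈ 0.5470


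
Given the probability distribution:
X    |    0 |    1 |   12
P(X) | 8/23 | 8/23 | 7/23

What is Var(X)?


E[X] = 4
E[X²] = 1016/23
Var(X) = E[X²] - (E[X])² = 1016/23 - 16 = 648/23

Var(X) = 648/23 ≈ 28.1739


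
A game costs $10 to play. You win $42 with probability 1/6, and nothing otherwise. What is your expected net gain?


E[gain] = (42-10)×1/6 + (-10)×5/6
= 16/3 - 25/3 = -3

Expected net gain = $-3 ≈ $-3.00


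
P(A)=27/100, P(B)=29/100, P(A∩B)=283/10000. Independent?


P(A)×P(B) = 783/10000
P(A∩B) = 283/10000
Not equal → NOT independent

No, not independent


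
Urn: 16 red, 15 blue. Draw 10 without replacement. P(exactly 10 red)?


Hypergeometric: C(16,10)×C(15,0)/C(31,10)
= 8008×1/44352165 = 56/310155

P(X=10) = 56/310155 ≈ 0.02%


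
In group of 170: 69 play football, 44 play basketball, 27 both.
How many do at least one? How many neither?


|A∪B| = 69+44-27 = 86
Neither = 170-86 = 84

At least one: 86; Neither: 84


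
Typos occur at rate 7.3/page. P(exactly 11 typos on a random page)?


Poisson(λ=7.3): P(X=11) = e^(-λ)×λ^k/k!
= e^(-7.3) × 7.3^11 / 11!
≈ 0.0006755387752 × 3137266855.68 / 39916800 ≈ 0.053094

P(X=11) ≈ 0.053094 ≈ 5.31%


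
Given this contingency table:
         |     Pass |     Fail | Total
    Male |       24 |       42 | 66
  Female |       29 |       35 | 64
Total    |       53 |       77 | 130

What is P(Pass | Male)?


P(Pass | Male) = 24/(24+42) = 24/66 = 4/11

P(Pass|Male) = 4/11 ≈ 36.36%
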